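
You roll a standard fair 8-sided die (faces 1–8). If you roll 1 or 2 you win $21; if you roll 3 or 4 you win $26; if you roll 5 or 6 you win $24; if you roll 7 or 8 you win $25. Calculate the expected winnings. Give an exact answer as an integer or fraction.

E[payout] = (1/4)·21 + (1/4)·24 + (1/4)·25 + (1/4)·26 = 24

$24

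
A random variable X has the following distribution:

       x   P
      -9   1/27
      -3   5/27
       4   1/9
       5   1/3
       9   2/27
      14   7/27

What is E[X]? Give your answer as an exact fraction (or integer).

149/27

E[X] = (1/27)·(-9) + (5/27)·(-3) + (1/9)·4 + (1/3)·5 + (2/27)·9 + (7/27)·14
     = 149/27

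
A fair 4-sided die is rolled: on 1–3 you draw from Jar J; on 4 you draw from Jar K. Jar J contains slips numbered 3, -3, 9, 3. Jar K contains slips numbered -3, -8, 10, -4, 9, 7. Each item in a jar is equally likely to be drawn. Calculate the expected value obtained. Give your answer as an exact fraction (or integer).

E[X | Jar J] = (3 − 3 + 9 + 3)/4 = 3
E[X | Jar K] = (-3 − 8 + 10 − 4 + 9 + 7)/6 = 11/6
E[X] = (3/4)·3 + (1/4)·11/6 = 65/24

65/24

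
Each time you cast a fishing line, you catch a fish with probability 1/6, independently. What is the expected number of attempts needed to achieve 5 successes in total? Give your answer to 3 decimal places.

By linearity (sum of 5 independent geometric waits), E[trials] = 5/p = 5/(1/6) = 30.
≈ 30.000

30.000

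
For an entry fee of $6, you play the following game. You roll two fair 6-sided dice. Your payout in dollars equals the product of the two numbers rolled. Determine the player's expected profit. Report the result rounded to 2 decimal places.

Distribution of the product of the two numbers rolled: 1 w.p. 1/36, 2 w.p. 1/18, 3 w.p. 1/18, 4 w.p. 1/12, 5 w.p. 1/18, 6 w.p. 1/9, …
E[payout] = (1/36)·1 + (1/18)·2 + (1/18)·3 + (1/12)·4 + (1/18)·5 + (1/9)·6 + (1/18)·8 + (1/36)·9 + (1/18)·10 + (1/9)·12 + (1/18)·15 + (1/36)·16 + (1/18)·18 + (1/18)·20 + (1/18)·24 + (1/36)·25 + (1/18)·30 + (1/36)·36 = 49/4
Expected profit = 49/4 − 6 = 25/4 ≈ $6.25

$6.25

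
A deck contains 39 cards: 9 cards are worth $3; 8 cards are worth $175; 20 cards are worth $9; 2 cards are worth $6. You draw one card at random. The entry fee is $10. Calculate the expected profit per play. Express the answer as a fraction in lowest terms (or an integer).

E[payout] = (9/39)·3 + (8/39)·175 + (20/39)·9 + (2/39)·6 = 1619/39
Expected profit = 1619/39 − 10 = 1229/39

1229/39 dollars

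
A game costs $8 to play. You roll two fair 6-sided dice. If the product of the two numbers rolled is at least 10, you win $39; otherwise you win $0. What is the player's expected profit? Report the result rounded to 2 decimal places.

E[payout] = (17/36)·0 + (19/36)·39 = 247/12
Expected profit = 247/12 − 8 = 151/12 ≈ $12.58

$12.58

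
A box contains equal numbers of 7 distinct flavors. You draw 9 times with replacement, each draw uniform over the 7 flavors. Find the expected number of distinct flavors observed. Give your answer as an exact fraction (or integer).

Let Xⱼ=1 if type j appears at least once. P(Xⱼ=1) = 1 − ((7−1)/7)^9 = 30275911/40353607.
E[#distinct] = 7·30275911/40353607 = 30275911/5764801.

30275911/5764801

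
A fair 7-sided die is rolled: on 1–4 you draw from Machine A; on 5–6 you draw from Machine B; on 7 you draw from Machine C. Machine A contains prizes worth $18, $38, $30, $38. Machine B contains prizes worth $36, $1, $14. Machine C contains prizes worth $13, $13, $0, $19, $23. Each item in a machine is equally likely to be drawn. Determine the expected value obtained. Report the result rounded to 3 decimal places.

$24.514

E[X | Machine A] = (18 + 38 + 30 + 38)/4 = 31
E[X | Machine B] = (36 + 1 + 14)/3 = 17
E[X | Machine C] = (13 + 13 + 0 + 19 + 23)/5 = 68/5
E[X] = (4/7)·31 + (2/7)·17 + (1/7)·68/5 = 858/35 ≈ 24.514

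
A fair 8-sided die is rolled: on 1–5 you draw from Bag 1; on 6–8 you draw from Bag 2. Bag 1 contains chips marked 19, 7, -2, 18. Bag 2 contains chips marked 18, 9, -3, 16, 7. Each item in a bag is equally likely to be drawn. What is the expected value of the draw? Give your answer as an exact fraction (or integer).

807/80

E[X | Bag 1] = (19 + 7 − 2 + 18)/4 = 21/2
E[X | Bag 2] = (18 + 9 − 3 + 16 + 7)/5 = 47/5
E[X] = (5/8)·21/2 + (3/8)·47/5 = 807/80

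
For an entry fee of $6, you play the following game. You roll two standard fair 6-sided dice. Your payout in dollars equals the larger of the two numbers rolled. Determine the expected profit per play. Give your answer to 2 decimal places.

Distribution of the larger of the two numbers rolled: 1 w.p. 1/36, 2 w.p. 1/12, 3 w.p. 5/36, 4 w.p. 7/36, 5 w.p. 1/4, 6 w.p. 11/36
E[payout] = (1/36)·1 + (1/12)·2 + (5/36)·3 + (7/36)·4 + (1/4)·5 + (11/36)·6 = 161/36
Expected profit = 161/36 − 6 = -55/36 ≈ -$1.53

-$1.53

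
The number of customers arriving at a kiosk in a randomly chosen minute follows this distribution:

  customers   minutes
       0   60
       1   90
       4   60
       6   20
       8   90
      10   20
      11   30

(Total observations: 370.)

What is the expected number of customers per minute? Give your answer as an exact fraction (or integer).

Total = 370, so P(customers=0) = 60/370, etc.
E[X] = (6/37)·0 + (9/37)·1 + (6/37)·4 + (2/37)·6 + (9/37)·8 + (2/37)·10 + (3/37)·11
     = 170/37

170/37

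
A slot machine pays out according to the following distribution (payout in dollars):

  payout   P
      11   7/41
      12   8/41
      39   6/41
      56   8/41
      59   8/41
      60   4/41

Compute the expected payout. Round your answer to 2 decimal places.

$38.22

E[X] = (7/41)·11 + (8/41)·12 + (6/41)·39 + (8/41)·56 + (8/41)·59 + (4/41)·60
     = 1567/41 ≈ 38.22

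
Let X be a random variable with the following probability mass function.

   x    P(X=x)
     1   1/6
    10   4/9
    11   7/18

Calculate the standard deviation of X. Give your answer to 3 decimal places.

E[X] = 80/9, E[X²] = 275/3
Var(X) = E[X²] − (E[X])² = 275/3 − 6400/81 = 1025/81
SD(X) = √(1025/81) ≈ 3.557

3.557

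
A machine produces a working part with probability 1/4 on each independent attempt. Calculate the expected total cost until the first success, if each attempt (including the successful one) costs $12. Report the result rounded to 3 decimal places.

$48.000

E[#attempts] = 1/p = 4; E[cost] = 12·4 = 48.
≈ 48.000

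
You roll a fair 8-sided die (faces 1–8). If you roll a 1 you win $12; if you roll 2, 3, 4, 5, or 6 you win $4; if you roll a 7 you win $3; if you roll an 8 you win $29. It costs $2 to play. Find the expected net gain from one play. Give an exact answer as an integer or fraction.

E[payout] = (1/8)·3 + (5/8)·4 + (1/8)·12 + (1/8)·29 = 8
Expected profit = 8 − 2 = 6

$6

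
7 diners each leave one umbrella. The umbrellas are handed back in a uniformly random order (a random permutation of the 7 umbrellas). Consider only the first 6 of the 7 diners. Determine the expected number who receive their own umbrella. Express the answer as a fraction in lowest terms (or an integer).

Let Xᵢ = 1 if person i gets their own umbrella. For each i, P(Xᵢ=1) = 1/7.
By linearity of expectation, E[X₁+…+X_6] = 6·(1/7) = 6/7.

6/7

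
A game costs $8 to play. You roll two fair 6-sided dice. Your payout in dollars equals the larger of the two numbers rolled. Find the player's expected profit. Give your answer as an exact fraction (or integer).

-127/36 dollars

Distribution of the larger of the two numbers rolled: 1 w.p. 1/36, 2 w.p. 1/12, 3 w.p. 5/36, 4 w.p. 7/36, 5 w.p. 1/4, 6 w.p. 11/36
E[payout] = (1/36)·1 + (1/12)·2 + (5/36)·3 + (7/36)·4 + (1/4)·5 + (11/36)·6 = 161/36
Expected profit = 161/36 − 8 = -127/36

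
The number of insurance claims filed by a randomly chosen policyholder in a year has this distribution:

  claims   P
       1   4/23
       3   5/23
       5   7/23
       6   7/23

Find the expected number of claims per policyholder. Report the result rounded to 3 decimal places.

4.174

E[X] = (4/23)·1 + (5/23)·3 + (7/23)·5 + (7/23)·6
     = 96/23 ≈ 4.174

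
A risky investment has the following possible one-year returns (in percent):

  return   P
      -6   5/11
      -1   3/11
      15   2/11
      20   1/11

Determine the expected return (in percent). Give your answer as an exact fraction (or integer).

17/11

E[X] = (5/11)·(-6) + (3/11)·(-1) + (2/11)·15 + (1/11)·20
     = 17/11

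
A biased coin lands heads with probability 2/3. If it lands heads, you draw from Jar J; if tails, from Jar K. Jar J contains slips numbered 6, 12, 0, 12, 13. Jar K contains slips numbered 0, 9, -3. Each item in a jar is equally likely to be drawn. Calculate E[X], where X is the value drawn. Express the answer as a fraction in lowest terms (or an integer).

32/5

E[X | Jar J] = (6 + 12 + 0 + 12 + 13)/5 = 43/5
E[X | Jar K] = (0 + 9 − 3)/3 = 2
E[X] = (2/3)·43/5 + (1/3)·2 = 32/5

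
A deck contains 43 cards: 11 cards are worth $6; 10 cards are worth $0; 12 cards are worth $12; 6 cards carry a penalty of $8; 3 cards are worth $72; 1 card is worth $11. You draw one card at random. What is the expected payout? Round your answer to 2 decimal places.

E[payout] = (11/43)·6 + (10/43)·0 + (12/43)·12 + (6/43)·(-8) + (3/43)·72 + (1/43)·11 = 389/43
≈ $9.05

$9.05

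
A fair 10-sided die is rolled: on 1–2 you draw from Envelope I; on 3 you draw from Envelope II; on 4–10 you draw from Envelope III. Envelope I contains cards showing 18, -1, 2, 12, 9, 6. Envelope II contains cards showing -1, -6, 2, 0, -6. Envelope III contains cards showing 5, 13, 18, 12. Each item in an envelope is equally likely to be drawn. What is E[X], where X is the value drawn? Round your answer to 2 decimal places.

E[X | Envelope I] = (18 − 1 + 2 + 12 + 9 + 6)/6 = 23/3
E[X | Envelope II] = (-1 − 6 + 2 + 0 − 6)/5 = -11/5
E[X | Envelope III] = (5 + 13 + 18 + 12)/4 = 12
E[X] = (1/5)·23/3 + (1/10)·(-11/5) + (7/10)·12 = 1457/150 ≈ 9.71

9.71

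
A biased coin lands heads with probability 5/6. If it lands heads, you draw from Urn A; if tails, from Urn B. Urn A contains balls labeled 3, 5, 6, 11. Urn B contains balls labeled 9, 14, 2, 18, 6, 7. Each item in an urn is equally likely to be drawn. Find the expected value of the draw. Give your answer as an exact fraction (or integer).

E[X | Urn A] = (3 + 5 + 6 + 11)/4 = 25/4
E[X | Urn B] = (9 + 14 + 2 + 18 + 6 + 7)/6 = 28/3
E[X] = (5/6)·25/4 + (1/6)·28/3 = 487/72

487/72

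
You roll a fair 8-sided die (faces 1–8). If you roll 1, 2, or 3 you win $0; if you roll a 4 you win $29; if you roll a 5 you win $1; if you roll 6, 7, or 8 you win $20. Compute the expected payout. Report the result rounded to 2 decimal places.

$11.25

E[payout] = (3/8)·0 + (1/8)·1 + (3/8)·20 + (1/8)·29 = 45/4
≈ $11.25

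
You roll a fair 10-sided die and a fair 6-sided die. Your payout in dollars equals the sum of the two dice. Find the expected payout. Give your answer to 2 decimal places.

Distribution of the sum of the two dice: 2 w.p. 1/60, 3 w.p. 1/30, 4 w.p. 1/20, 5 w.p. 1/15, 6 w.p. 1/12, 7 w.p. 1/10, …
E[payout] = (1/60)·2 + (1/30)·3 + (1/20)·4 + (1/15)·5 + (1/12)·6 + (1/10)·7 + (1/10)·8 + (1/10)·9 + (1/10)·10 + (1/10)·11 + (1/12)·12 + (1/15)·13 + (1/20)·14 + (1/30)·15 + (1/60)·16 = 9
≈ $9.00

$9.00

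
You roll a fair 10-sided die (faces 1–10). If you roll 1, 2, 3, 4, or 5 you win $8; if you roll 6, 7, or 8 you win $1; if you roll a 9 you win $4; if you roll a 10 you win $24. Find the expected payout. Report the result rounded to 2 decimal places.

$7.10

E[payout] = (3/10)·1 + (1/10)·4 + (1/2)·8 + (1/10)·24 = 71/10
≈ $7.10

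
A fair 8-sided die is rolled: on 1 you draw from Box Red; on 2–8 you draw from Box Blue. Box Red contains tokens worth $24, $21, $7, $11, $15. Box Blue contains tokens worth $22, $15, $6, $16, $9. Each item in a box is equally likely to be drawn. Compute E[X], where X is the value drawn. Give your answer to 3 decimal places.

E[X | Box Red] = (24 + 21 + 7 + 11 + 15)/5 = 78/5
E[X | Box Blue] = (22 + 15 + 6 + 16 + 9)/5 = 68/5
E[X] = (1/8)·78/5 + (7/8)·68/5 = 277/20 ≈ 13.850

$13.850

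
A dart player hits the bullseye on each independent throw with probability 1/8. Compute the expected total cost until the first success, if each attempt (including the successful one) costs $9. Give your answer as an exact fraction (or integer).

$72

E[#attempts] = 1/p = 8; E[cost] = 9·8 = 72.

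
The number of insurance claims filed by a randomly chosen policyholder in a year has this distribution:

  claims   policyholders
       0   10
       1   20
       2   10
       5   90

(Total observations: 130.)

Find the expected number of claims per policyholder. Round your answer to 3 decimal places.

Total = 130, so P(claims=0) = 10/130, etc.
E[X] = (1/13)·0 + (2/13)·1 + (1/13)·2 + (9/13)·5
     = 49/13 ≈ 3.769

3.769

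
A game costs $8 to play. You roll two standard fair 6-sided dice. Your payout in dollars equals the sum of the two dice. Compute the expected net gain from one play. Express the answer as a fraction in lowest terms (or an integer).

Distribution of the sum of the two dice: 2 w.p. 1/36, 3 w.p. 1/18, 4 w.p. 1/12, 5 w.p. 1/9, 6 w.p. 5/36, 7 w.p. 1/6, …
E[payout] = (1/36)·2 + (1/18)·3 + (1/12)·4 + (1/9)·5 + (5/36)·6 + (1/6)·7 + (5/36)·8 + (1/9)·9 + (1/12)·10 + (1/18)·11 + (1/36)·12 = 7
Expected profit = 7 − 8 = -1

-$1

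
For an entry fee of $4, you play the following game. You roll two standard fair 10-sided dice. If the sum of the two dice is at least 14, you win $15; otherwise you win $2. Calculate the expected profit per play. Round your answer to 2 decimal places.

$1.64

E[payout] = (18/25)·2 + (7/25)·15 = 141/25
Expected profit = 141/25 − 4 = 41/25 ≈ $1.64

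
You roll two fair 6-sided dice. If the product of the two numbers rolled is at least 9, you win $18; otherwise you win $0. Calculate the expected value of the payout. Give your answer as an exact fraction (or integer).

E[payout] = (4/9)·0 + (5/9)·18 = 10

$10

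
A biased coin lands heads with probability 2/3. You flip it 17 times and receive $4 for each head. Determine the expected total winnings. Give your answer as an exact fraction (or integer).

E[#heads] = 17·2/3 = 34/3 (linearity over flips).
E[winnings] = 4·34/3 = 136/3.

136/3 dollars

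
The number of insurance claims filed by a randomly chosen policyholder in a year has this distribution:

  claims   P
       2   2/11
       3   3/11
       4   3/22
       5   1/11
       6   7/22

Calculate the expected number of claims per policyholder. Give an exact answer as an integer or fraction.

45/11

E[X] = (2/11)·2 + (3/11)·3 + (3/22)·4 + (1/11)·5 + (7/22)·6
     = 45/11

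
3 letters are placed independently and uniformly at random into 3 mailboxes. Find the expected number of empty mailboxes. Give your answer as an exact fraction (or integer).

Let Xⱼ=1 if mailbox j is empty. P(Xⱼ=1) = ((3-1)/3)^3 = 8/27.
By linearity, E[#empty] = 3·8/27 = 8/9.

8/9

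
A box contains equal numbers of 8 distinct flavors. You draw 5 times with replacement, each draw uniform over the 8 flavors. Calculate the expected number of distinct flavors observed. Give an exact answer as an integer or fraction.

15961/4096

Let Xⱼ=1 if type j appears at least once. P(Xⱼ=1) = 1 − ((8−1)/8)^5 = 15961/32768.
E[#distinct] = 8·15961/32768 = 15961/4096.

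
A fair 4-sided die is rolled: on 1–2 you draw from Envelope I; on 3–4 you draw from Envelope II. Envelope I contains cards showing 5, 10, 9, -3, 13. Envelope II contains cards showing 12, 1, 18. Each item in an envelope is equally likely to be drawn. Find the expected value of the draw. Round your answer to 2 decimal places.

E[X | Envelope I] = (5 + 10 + 9 − 3 + 13)/5 = 34/5
E[X | Envelope II] = (12 + 1 + 18)/3 = 31/3
E[X] = (1/2)·34/5 + (1/2)·31/3 = 257/30 ≈ 8.57

8.57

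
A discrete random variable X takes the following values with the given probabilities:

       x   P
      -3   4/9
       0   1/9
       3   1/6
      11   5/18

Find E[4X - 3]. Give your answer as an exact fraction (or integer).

53/9

E[4x-3] = (4/9)·(-15) + (1/9)·(-3) + (1/6)·9 + (5/18)·41
     = 53/9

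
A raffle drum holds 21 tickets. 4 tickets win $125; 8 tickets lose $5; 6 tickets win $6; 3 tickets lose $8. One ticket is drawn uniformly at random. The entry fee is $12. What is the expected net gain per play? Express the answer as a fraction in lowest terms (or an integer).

E[payout] = (4/21)·125 + (8/21)·(-5) + (6/21)·6 + (3/21)·(-8) = 472/21
Expected profit = 472/21 − 12 = 220/21

220/21 dollars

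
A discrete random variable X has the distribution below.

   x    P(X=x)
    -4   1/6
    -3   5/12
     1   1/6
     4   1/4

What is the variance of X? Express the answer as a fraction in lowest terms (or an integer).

E[X] = (1/6)·(-4) + (5/12)·(-3) + (1/6)·1 + (1/4)·4 = -3/4
E[X²] = (1/6)·16 + (5/12)·9 + (1/6)·1 + (1/4)·16 = 127/12
Var(X) = 127/12 − (-3/4)² = 481/48

481/48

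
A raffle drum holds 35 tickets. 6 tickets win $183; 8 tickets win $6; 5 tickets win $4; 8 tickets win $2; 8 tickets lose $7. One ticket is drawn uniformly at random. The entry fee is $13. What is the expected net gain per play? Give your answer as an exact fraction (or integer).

671/35 dollars

E[payout] = (6/35)·183 + (8/35)·6 + (5/35)·4 + (8/35)·2 + (8/35)·(-7) = 1126/35
Expected profit = 1126/35 − 13 = 671/35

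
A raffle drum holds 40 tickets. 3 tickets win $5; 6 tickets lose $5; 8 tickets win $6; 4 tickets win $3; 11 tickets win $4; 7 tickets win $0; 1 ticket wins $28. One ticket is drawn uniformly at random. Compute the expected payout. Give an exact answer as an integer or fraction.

E[payout] = (3/40)·5 + (6/40)·(-5) + (8/40)·6 + (4/40)·3 + (11/40)·4 + (7/40)·0 + (1/40)·28 = 117/40

117/40 dollars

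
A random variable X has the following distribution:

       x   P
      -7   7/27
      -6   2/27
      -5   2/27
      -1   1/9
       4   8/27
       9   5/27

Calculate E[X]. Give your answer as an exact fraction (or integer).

1/9

E[X] = (7/27)·(-7) + (2/27)·(-6) + (2/27)·(-5) + (1/9)·(-1) + (8/27)·4 + (5/27)·9
     = 1/9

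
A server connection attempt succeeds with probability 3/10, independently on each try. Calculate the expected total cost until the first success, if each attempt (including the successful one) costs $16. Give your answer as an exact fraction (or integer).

160/3 dollars

E[#attempts] = 1/p = 10/3; E[cost] = 16·10/3 = 160/3.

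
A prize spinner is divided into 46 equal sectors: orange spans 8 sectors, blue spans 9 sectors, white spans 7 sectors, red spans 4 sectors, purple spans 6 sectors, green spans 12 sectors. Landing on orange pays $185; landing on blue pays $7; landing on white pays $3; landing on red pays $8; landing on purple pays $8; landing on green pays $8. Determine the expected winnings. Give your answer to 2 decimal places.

$37.83

E[payout] = (8/46)·185 + (9/46)·7 + (7/46)·3 + (4/46)·8 + (6/46)·8 + (12/46)·8 = 870/23
≈ $37.83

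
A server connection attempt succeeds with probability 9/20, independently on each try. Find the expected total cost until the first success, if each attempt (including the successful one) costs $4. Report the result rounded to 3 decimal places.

E[#attempts] = 1/p = 20/9; E[cost] = 4·20/9 = 80/9.
≈ 8.889

$8.889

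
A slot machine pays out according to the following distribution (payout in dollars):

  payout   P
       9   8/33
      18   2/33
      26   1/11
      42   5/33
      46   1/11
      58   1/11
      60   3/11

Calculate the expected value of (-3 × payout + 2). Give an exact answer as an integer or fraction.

E[-3x+2] = (8/33)·(-25) + (2/33)·(-52) + (1/11)·(-76) + (5/33)·(-124) + (1/11)·(-136) + (1/11)·(-172) + (3/11)·(-178)
     = -1226/11

-1226/11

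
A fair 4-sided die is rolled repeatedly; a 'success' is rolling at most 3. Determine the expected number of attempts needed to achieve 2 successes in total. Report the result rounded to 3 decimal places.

2.667

By linearity (sum of 2 independent geometric waits), E[trials] = 2/p = 2/(3/4) = 8/3.
≈ 2.667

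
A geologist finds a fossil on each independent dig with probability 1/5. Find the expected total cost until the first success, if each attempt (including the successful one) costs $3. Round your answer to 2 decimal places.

$15.00

E[#attempts] = 1/p = 5; E[cost] = 3·5 = 15.
≈ 15.00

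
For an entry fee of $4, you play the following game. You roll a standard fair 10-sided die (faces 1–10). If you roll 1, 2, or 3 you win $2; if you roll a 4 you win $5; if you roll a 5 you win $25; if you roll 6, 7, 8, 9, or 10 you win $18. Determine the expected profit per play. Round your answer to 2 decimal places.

$8.60

E[payout] = (3/10)·2 + (1/10)·5 + (1/2)·18 + (1/10)·25 = 63/5
Expected profit = 63/5 − 4 = 43/5 ≈ $8.60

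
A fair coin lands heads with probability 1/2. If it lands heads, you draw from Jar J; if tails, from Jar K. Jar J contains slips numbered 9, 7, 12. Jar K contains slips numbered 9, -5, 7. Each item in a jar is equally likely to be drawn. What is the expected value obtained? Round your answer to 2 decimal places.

6.50

E[X | Jar J] = (9 + 7 + 12)/3 = 28/3
E[X | Jar K] = (9 − 5 + 7)/3 = 11/3
E[X] = (1/2)·28/3 + (1/2)·11/3 = 13/2 ≈ 6.50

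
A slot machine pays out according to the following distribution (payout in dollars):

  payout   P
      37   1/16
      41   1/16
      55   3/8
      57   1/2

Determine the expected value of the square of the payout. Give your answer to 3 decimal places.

2949.500

E[X²] = (1/16)·1369 + (1/16)·1681 + (3/8)·3025 + (1/2)·3249
     = 5899/2 ≈ 2949.500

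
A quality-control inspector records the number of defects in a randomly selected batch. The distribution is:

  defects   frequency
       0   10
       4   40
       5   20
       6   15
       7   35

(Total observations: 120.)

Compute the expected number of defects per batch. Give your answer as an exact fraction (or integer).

Total = 120, so P(defects=0) = 10/120, etc.
E[X] = (1/12)·0 + (1/3)·4 + (1/6)·5 + (1/8)·6 + (7/24)·7
     = 119/24

119/24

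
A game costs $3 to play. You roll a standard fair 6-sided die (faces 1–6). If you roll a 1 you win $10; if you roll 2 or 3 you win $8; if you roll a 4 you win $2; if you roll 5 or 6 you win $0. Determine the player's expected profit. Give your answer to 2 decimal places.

E[payout] = (1/3)·0 + (1/6)·2 + (1/3)·8 + (1/6)·10 = 14/3
Expected profit = 14/3 − 3 = 5/3 ≈ $1.67

$1.67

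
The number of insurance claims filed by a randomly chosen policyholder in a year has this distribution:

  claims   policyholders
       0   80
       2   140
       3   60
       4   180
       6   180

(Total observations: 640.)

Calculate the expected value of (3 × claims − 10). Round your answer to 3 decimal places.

Total = 640, so P(claims=0) = 80/640, etc.
E[3x-10] = (1/8)·(-10) + (7/32)·(-4) + (3/32)·(-1) + (9/32)·2 + (9/32)·8
     = 19/32 ≈ 0.594

0.594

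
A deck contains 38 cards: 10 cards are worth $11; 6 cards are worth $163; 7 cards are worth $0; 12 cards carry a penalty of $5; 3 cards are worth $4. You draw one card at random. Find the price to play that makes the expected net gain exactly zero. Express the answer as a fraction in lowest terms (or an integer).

520/19 dollars

E[payout] = (10/38)·11 + (6/38)·163 + (7/38)·0 + (12/38)·(-5) + (3/38)·4 = 520/19
Fair fee = E[payout] = 520/19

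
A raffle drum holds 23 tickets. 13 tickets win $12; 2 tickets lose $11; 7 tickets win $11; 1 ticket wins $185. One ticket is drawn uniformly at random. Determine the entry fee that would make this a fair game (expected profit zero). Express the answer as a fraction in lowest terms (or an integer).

E[payout] = (13/23)·12 + (2/23)·(-11) + (7/23)·11 + (1/23)·185 = 396/23
Fair fee = E[payout] = 396/23

396/23 dollars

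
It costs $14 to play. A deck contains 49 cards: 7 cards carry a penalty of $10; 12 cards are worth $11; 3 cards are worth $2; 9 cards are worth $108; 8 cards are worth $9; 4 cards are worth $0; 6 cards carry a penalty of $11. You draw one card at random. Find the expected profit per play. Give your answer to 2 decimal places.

E[payout] = (7/49)·(-10) + (12/49)·11 + (3/49)·2 + (9/49)·108 + (8/49)·9 + (4/49)·0 + (6/49)·(-11) = 1046/49
Expected profit = 1046/49 − 14 = 360/49 ≈ $7.35

$7.35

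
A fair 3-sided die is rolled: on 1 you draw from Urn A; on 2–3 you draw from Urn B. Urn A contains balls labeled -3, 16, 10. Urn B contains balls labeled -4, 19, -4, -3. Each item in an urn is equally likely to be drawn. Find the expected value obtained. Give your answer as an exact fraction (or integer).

35/9

E[X | Urn A] = (-3 + 16 + 10)/3 = 23/3
E[X | Urn B] = (-4 + 19 − 4 − 3)/4 = 2
E[X] = (1/3)·23/3 + (2/3)·2 = 35/9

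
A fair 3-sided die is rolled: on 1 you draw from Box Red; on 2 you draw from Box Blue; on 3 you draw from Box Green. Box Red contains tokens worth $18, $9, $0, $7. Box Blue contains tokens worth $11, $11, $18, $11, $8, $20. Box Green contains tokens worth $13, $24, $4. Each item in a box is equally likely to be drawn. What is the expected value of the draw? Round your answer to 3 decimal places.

E[X | Box Red] = (18 + 9 + 0 + 7)/4 = 17/2
E[X | Box Blue] = (11 + 11 + 18 + 11 + 8 + 20)/6 = 79/6
E[X | Box Green] = (13 + 24 + 4)/3 = 41/3
E[X] = (1/3)·17/2 + (1/3)·79/6 + (1/3)·41/3 = 106/9 ≈ 11.778

$11.778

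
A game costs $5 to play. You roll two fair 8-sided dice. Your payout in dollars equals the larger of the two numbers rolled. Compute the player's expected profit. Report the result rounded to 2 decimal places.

Distribution of the larger of the two numbers rolled: 1 w.p. 1/64, 2 w.p. 3/64, 3 w.p. 5/64, 4 w.p. 7/64, 5 w.p. 9/64, 6 w.p. 11/64, …
E[payout] = (1/64)·1 + (3/64)·2 + (5/64)·3 + (7/64)·4 + (9/64)·5 + (11/64)·6 + (13/64)·7 + (15/64)·8 = 93/16
Expected profit = 93/16 − 5 = 13/16 ≈ $0.81

$0.81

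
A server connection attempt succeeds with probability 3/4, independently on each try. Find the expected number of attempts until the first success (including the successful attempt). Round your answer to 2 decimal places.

For a geometric distribution, E[trials] = 1/p = 1/(3/4) = 4/3.
≈ 1.33

1.33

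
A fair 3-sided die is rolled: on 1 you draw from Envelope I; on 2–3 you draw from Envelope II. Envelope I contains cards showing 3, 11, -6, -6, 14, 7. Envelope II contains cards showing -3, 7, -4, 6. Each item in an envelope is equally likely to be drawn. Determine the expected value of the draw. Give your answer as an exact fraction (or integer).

41/18

E[X | Envelope I] = (3 + 11 − 6 − 6 + 14 + 7)/6 = 23/6
E[X | Envelope II] = (-3 + 7 − 4 + 6)/4 = 3/2
E[X] = (1/3)·23/6 + (2/3)·3/2 = 41/18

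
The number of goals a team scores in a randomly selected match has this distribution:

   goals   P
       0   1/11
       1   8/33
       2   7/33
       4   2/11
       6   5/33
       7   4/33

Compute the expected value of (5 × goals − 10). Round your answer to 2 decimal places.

E[5x-10] = (1/11)·(-10) + (8/33)·(-5) + (7/33)·0 + (2/11)·10 + (5/33)·20 + (4/33)·25
     = 190/33 ≈ 5.76

5.76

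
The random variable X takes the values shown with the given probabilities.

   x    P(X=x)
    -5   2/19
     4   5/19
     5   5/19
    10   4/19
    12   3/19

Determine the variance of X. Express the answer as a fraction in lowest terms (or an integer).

E[X] = (2/19)·(-5) + (5/19)·4 + (5/19)·5 + (4/19)·10 + (3/19)·12 = 111/19
E[X²] = (2/19)·25 + (5/19)·16 + (5/19)·25 + (4/19)·100 + (3/19)·144 = 1087/19
Var(X) = 1087/19 − (111/19)² = 8332/361

8332/361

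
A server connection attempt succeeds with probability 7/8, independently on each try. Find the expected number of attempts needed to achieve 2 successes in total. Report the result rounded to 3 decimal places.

2.286

By linearity (sum of 2 independent geometric waits), E[trials] = 2/p = 2/(7/8) = 16/7.
≈ 2.286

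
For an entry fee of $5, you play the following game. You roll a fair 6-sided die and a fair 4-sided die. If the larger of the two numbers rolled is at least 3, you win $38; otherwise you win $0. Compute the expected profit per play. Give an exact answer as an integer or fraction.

E[payout] = (1/6)·0 + (5/6)·38 = 95/3
Expected profit = 95/3 − 5 = 80/3

80/3 dollars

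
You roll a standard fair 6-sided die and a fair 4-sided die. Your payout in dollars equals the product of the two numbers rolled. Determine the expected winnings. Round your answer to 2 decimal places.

$8.75

Distribution of the product of the two numbers rolled: 1 w.p. 1/24, 2 w.p. 1/12, 3 w.p. 1/12, 4 w.p. 1/8, 5 w.p. 1/24, 6 w.p. 1/8, …
E[payout] = (1/24)·1 + (1/12)·2 + (1/12)·3 + (1/8)·4 + (1/24)·5 + (1/8)·6 + (1/12)·8 + (1/24)·9 + (1/24)·10 + (1/8)·12 + (1/24)·15 + (1/24)·16 + (1/24)·18 + (1/24)·20 + (1/24)·24 = 35/4
≈ $8.75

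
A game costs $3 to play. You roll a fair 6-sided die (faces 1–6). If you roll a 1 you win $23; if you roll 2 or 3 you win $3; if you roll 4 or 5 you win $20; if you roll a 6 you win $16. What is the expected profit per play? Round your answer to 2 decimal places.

E[payout] = (1/3)·3 + (1/6)·16 + (1/3)·20 + (1/6)·23 = 85/6
Expected profit = 85/6 − 3 = 67/6 ≈ $11.17

$11.17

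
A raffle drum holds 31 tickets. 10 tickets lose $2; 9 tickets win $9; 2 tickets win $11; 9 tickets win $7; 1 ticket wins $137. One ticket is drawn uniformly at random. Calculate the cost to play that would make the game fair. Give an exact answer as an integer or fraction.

E[payout] = (10/31)·(-2) + (9/31)·9 + (2/31)·11 + (9/31)·7 + (1/31)·137 = 283/31
Fair fee = E[payout] = 283/31

283/31 dollars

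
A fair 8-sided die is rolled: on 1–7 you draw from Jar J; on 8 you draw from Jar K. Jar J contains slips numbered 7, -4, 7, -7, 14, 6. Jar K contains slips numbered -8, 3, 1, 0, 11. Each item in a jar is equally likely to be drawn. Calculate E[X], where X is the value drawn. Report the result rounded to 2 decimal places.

E[X | Jar J] = (7 − 4 + 7 − 7 + 14 + 6)/6 = 23/6
E[X | Jar K] = (-8 + 3 + 1 + 0 + 11)/5 = 7/5
E[X] = (7/8)·23/6 + (1/8)·7/5 = 847/240 ≈ 3.53

3.53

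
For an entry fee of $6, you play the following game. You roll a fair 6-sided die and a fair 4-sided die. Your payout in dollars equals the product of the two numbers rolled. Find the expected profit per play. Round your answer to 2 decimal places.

Distribution of the product of the two numbers rolled: 1 w.p. 1/24, 2 w.p. 1/12, 3 w.p. 1/12, 4 w.p. 1/8, 5 w.p. 1/24, 6 w.p. 1/8, …
E[payout] = (1/24)·1 + (1/12)·2 + (1/12)·3 + (1/8)·4 + (1/24)·5 + (1/8)·6 + (1/12)·8 + (1/24)·9 + (1/24)·10 + (1/8)·12 + (1/24)·15 + (1/24)·16 + (1/24)·18 + (1/24)·20 + (1/24)·24 = 35/4
Expected profit = 35/4 − 6 = 11/4 ≈ $2.75

$2.75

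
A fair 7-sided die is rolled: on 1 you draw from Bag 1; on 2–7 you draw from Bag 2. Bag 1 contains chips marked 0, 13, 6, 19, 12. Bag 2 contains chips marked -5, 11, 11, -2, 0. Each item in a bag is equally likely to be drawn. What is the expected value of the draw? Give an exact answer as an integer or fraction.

4

E[X | Bag 1] = (0 + 13 + 6 + 19 + 12)/5 = 10
E[X | Bag 2] = (-5 + 11 + 11 − 2 + 0)/5 = 3
E[X] = (1/7)·10 + (6/7)·3 = 4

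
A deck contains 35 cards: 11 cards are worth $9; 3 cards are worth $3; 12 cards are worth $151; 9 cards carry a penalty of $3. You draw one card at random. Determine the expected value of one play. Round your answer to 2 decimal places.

E[payout] = (11/35)·9 + (3/35)·3 + (12/35)·151 + (9/35)·(-3) = 1893/35
≈ $54.09

$54.09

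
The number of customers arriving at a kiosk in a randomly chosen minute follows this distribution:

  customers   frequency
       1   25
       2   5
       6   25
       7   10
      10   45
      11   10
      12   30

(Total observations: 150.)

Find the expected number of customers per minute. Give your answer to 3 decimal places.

7.833

Total = 150, so P(customers=1) = 25/150, etc.
E[X] = (1/6)·1 + (1/30)·2 + (1/6)·6 + (1/15)·7 + (3/10)·10 + (1/15)·11 + (1/5)·12
     = 47/6 ≈ 7.833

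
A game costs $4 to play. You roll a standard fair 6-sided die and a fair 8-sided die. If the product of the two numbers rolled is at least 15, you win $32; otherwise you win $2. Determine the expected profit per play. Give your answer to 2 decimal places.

E[payout] = (13/24)·2 + (11/24)·32 = 63/4
Expected profit = 63/4 − 4 = 47/4 ≈ $11.75

$11.75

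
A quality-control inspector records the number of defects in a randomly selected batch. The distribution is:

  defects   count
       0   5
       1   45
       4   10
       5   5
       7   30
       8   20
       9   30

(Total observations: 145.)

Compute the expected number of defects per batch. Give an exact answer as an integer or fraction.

150/29

Total = 145, so P(defects=0) = 5/145, etc.
E[X] = (1/29)·0 + (9/29)·1 + (2/29)·4 + (1/29)·5 + (6/29)·7 + (4/29)·8 + (6/29)·9
     = 150/29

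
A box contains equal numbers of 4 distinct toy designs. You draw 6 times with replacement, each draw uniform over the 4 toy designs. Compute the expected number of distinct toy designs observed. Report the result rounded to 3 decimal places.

Let Xⱼ=1 if type j appears at least once. P(Xⱼ=1) = 1 − ((4−1)/4)^6 = 3367/4096.
E[#distinct] = 4·3367/4096 = 3367/1024.
≈ 3.288

3.288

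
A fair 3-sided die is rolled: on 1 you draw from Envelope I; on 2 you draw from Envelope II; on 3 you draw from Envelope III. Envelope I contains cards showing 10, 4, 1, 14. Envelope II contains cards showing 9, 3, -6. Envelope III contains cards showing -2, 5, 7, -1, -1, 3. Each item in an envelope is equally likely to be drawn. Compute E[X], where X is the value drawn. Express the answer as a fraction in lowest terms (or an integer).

133/36

E[X | Envelope I] = (10 + 4 + 1 + 14)/4 = 29/4
E[X | Envelope II] = (9 + 3 − 6)/3 = 2
E[X | Envelope III] = (-2 + 5 + 7 − 1 − 1 + 3)/6 = 11/6
E[X] = (1/3)·29/4 + (1/3)·2 + (1/3)·11/6 = 133/36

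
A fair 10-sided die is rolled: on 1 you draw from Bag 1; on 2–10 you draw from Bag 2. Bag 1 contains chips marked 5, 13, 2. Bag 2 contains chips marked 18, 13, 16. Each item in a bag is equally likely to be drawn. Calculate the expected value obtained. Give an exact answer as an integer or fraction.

443/30

E[X | Bag 1] = (5 + 13 + 2)/3 = 20/3
E[X | Bag 2] = (18 + 13 + 16)/3 = 47/3
E[X] = (1/10)·20/3 + (9/10)·47/3 = 443/30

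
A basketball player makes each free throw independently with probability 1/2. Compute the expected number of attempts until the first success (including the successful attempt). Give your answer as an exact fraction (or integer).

For a geometric distribution, E[trials] = 1/p = 1/(1/2) = 2.

2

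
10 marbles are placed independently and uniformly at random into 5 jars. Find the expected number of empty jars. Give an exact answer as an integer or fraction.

1048576/1953125

Let Xⱼ=1 if jar j is empty. P(Xⱼ=1) = ((5-1)/5)^10 = 1048576/9765625.
By linearity, E[#empty] = 5·1048576/9765625 = 1048576/1953125.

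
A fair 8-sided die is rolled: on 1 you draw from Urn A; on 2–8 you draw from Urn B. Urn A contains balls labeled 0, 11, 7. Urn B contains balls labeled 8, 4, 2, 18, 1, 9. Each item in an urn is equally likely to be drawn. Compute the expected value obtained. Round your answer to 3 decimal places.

E[X | Urn A] = (0 + 11 + 7)/3 = 6
E[X | Urn B] = (8 + 4 + 2 + 18 + 1 + 9)/6 = 7
E[X] = (1/8)·6 + (7/8)·7 = 55/8 ≈ 6.875

6.875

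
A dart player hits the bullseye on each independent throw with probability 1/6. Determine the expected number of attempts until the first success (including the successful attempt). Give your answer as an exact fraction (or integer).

For a geometric distribution, E[trials] = 1/p = 1/(1/6) = 6.

6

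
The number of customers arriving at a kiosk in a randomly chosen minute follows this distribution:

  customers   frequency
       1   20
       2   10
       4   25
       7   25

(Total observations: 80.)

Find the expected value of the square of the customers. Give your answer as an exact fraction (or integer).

Total = 80, so P(customers=1) = 20/80, etc.
E[X²] = (1/4)·1 + (1/8)·4 + (5/16)·16 + (5/16)·49
     = 337/16

337/16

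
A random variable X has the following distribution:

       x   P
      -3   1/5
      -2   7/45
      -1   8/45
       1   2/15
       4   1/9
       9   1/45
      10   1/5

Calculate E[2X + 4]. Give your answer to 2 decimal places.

E[2x+4] = (1/5)·(-2) + (7/45)·0 + (8/45)·2 + (2/15)·6 + (1/9)·12 + (1/45)·22 + (1/5)·24
     = 332/45 ≈ 7.38

7.38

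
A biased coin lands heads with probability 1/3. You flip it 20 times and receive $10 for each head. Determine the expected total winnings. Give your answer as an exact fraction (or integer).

200/3 dollars

E[#heads] = 20·1/3 = 20/3 (linearity over flips).
E[winnings] = 10·20/3 = 200/3.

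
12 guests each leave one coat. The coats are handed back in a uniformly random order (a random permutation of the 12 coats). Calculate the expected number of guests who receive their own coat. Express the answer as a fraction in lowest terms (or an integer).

1

Let Xᵢ = 1 if person i gets their own coat. For each i, P(Xᵢ=1) = 1/12.
By linearity of expectation, E[X₁+…+X_12] = 12·(1/12) = 1.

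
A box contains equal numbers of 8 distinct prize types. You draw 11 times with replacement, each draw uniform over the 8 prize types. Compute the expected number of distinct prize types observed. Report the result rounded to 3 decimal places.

Let Xⱼ=1 if type j appears at least once. P(Xⱼ=1) = 1 − ((8−1)/8)^11 = 6612607849/8589934592.
E[#distinct] = 8·6612607849/8589934592 = 6612607849/1073741824.
≈ 6.158

6.158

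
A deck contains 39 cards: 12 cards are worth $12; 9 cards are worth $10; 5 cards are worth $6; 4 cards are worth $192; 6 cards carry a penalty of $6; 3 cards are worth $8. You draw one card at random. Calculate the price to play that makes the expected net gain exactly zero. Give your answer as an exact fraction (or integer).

E[payout] = (12/39)·12 + (9/39)·10 + (5/39)·6 + (4/39)·192 + (6/39)·(-6) + (3/39)·8 = 340/13
Fair fee = E[payout] = 340/13

340/13 dollars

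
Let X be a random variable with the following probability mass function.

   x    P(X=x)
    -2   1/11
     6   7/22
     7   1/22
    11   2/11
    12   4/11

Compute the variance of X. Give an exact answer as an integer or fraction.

E[X] = (1/11)·(-2) + (7/22)·6 + (1/22)·7 + (2/11)·11 + (4/11)·12 = 185/22
E[X²] = (1/11)·4 + (7/22)·36 + (1/22)·49 + (2/11)·121 + (4/11)·144 = 1945/22
Var(X) = 1945/22 − (185/22)² = 8565/484

8565/484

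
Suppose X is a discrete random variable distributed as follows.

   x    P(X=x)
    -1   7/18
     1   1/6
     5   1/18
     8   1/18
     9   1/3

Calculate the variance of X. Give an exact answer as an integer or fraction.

81/4

E[X] = (7/18)·(-1) + (1/6)·1 + (1/18)·5 + (1/18)·8 + (1/3)·9 = 7/2
E[X²] = (7/18)·1 + (1/6)·1 + (1/18)·25 + (1/18)·64 + (1/3)·81 = 65/2
Var(X) = 65/2 − (7/2)² = 81/4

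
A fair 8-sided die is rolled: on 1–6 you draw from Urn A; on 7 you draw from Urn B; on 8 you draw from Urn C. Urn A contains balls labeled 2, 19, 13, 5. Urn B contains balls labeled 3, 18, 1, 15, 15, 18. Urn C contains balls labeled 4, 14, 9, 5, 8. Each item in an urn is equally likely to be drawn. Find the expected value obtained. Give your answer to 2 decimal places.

E[X | Urn A] = (2 + 19 + 13 + 5)/4 = 39/4
E[X | Urn B] = (3 + 18 + 1 + 15 + 15 + 18)/6 = 35/3
E[X | Urn C] = (4 + 14 + 9 + 5 + 8)/5 = 8
E[X] = (3/4)·39/4 + (1/8)·35/3 + (1/8)·8 = 469/48 ≈ 9.77

9.77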